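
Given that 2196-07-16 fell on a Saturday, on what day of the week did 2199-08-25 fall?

Sunday

July 16, 2196 → July 16, 2197: 365 days.
July 16, 2197 → July 16, 2198: 365 days.
July 16, 2198 → July 16, 2199: 365 days.
July 2199: 31 − 16 = 15 days remain.
August 1–25, 2199: 25 days.
Residual: 40 days.
Total: 1135 days.
1135 mod 7 = 1, so 1 day after Saturday is Sunday.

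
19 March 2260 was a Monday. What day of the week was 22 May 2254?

Count forward from the earlier date (May 22, 2254) to the later (March 19, 2260):
Day-of-year of May 22, 2254: 142.
Day-of-year of March 19, 2260: 79.
2254 has 365 days, so 365 − 142 = 223 days remain in 2254.
Full years: 2255: 365; 2256: 366; 2257: 365; 2258: 365; 2259: 365. Sum = 1826.
Total: 223 + 1826 + 79 = 2128 days.
2128 is a multiple of 7, so 22 May 2254 falls on the same weekday: Monday.

Monday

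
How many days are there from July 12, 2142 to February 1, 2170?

10066

Day-of-year of July 12, 2142: 193.
Day-of-year of February 1, 2170: 32.
2142 has 365 days, so 365 − 193 = 172 days remain in 2142.
Full years 2143–2169: 20 common + 7 leap = 20×365 + 7×366 = 9862 days.
Total: 172 + 9862 + 32 = 10066 days.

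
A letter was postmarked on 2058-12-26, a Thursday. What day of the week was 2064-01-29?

Tuesday

Day-of-year of December 26, 2058: 360.
Day-of-year of January 29, 2064: 29.
2058 has 365 days, so 365 − 360 = 5 days remain in 2058.
Full years: 2059: 365; 2060: 366; 2061: 365; 2062: 365; 2063: 365. Sum = 1826.
Total: 5 + 1826 + 29 = 1860 days.
1860 mod 7 = 5, so 5 days after Thursday is Tuesday.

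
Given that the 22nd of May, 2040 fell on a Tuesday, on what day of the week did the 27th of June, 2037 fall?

Count forward from the earlier date (June 27, 2037) to the later (May 22, 2040):
Day-of-year of June 27, 2037: 178.
Day-of-year of May 22, 2040: 143.
2037 has 365 days, so 365 − 178 = 187 days remain in 2037.
Full years: 2038: 365; 2039: 365. Sum = 730.
Total: 187 + 730 + 143 = 1060 days.
1060 mod 7 = 3, so 3 days before Tuesday is Saturday.

Saturday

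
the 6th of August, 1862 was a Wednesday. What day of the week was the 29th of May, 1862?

Count forward from the earlier date (May 29, 1862) to the later (August 6, 1862):
May 1862: 31 − 29 = 2 days remain.
Then June (30), July (31): 30 + 31 = 61 days.
August 1–6, 1862: 6 days.
Total: 2 + 61 + 6 = 69 days.
69 mod 7 = 6, so 6 days before Wednesday is Thursday.

Thursday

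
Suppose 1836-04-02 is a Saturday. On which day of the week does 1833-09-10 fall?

Tuesday

Count forward from the earlier date (September 10, 1833) to the later (April 2, 1836):
Day-of-year of September 10, 1833: 253.
Day-of-year of April 2, 1836: 93.
1833 has 365 days, so 365 − 253 = 112 days remain in 1833.
Full years: 1834: 365; 1835: 365. Sum = 730.
Total: 112 + 730 + 93 = 935 days.
935 mod 7 = 4, so 4 days before Saturday is Tuesday.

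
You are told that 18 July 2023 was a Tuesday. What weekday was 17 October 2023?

Tuesday

July 2023: 31 − 18 = 13 days remain.
Then August (31), September (30): 31 + 30 = 61 days.
October 1–17, 2023: 17 days.
Total: 13 + 61 + 17 = 91 days.
91 is a multiple of 7, so 17 October 2023 falls on the same weekday: Tuesday.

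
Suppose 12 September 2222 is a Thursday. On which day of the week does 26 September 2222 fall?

Thursday

Within September 2222: 26 − 12 = 14 days.
14 is a multiple of 7, so 26 September 2222 falls on the same weekday: Thursday.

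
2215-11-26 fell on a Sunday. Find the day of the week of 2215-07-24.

Monday

Count forward from the earlier date (July 24, 2215) to the later (November 26, 2215):
July 2215: 31 − 24 = 7 days remain.
Then August (31), September (30), October (31): 31 + 30 + 31 = 92 days.
November 1–26, 2215: 26 days.
Total: 7 + 92 + 26 = 125 days.
125 mod 7 = 6, so 6 days before Sunday is Monday.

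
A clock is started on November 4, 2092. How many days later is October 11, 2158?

From November 4, 2092 to November 4, 2157: 65 years, of which 15 contain a Feb 29 — 50×365 + 15×366 = 23740 days.
(2100 is not a leap year (divisible by 100 but not 400).)
November 2157: 30 − 4 = 26 days remain.
Then 10 full months totalling 304 days.
October 1–11, 2158: 11 days.
Residual: 341 days.
Total: 24081 days.

24081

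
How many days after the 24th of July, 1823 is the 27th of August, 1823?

34

July 1823: 31 − 24 = 7 days remain.
August 1–27, 1823: 27 days.
Total: 7 + 27 = 34 days.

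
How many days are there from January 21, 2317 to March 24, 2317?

62

January 2317: 31 − 21 = 10 days remain.
Then February 2317 (28): 28 days.
March 1–24, 2317: 24 days.
Total: 10 + 28 + 24 = 62 days.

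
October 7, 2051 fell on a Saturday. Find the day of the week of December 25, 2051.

October 2051: 31 − 7 = 24 days remain.
Then November (30): 30 days.
December 1–25, 2051: 25 days.
Total: 24 + 30 + 25 = 79 days.
79 mod 7 = 2, so 2 days after Saturday is Monday.

Monday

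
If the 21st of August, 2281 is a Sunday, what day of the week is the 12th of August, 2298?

From August 21, 2281 to August 21, 2297: 16 years, of which 4 contain a Feb 29 — 12×365 + 4×366 = 5844 days.
August 2297: 31 − 21 = 10 days remain.
Then 11 full months totalling 334 days.
August 1–12, 2298: 12 days.
Residual: 356 days.
Total: 6200 days.
6200 mod 7 = 5, so 5 days after Sunday is Friday.

Friday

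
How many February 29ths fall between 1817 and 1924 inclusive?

26

Years divisible by 4: 1820, 1824, …, 1924 — 27 in all.
Of these, 1900 is divisible by 100 but not 400, so not leap.
Leap years: 27 − 1 = 26.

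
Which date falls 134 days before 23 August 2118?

11 April 2118

Count 134 days before August 23, 2118:
April 2118: 30 − 11 = 19 days remain.
Then May (31), June (30), July (31): 31 + 30 + 31 = 92 days.
August 1–23, 2118: 23 days.
Total: 19 + 92 + 23 = 134 days.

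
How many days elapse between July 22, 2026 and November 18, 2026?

July 2026: 31 − 22 = 9 days remain.
Then August (31), September (30), October (31): 31 + 30 + 31 = 92 days.
November 1–18, 2026: 18 days.
Total: 9 + 92 + 18 = 119 days.

119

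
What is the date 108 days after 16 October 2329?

1 February 2330

Count 108 days after October 16, 2329:
October 2329: 31 − 16 = 15 days remain.
Then November (30), December (31), January (31): 30 + 31 + 31 = 92 days.
February 1, 2330: 1 day (2330 is not a leap year).
Total: 15 + 92 + 1 = 108 days.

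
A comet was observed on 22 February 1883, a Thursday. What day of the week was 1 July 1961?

Day-of-year of February 22, 1883: 53.
Day-of-year of July 1, 1961: 182.
1883 has 365 days, so 365 − 53 = 312 days remain in 1883.
Full years 1884–1960: 58 common + 19 leap = 58×365 + 19×366 = 28124 days.
Total: 312 + 28124 + 182 = 28618 days.
28618 mod 7 = 2, so 2 days after Thursday is Saturday.

Saturday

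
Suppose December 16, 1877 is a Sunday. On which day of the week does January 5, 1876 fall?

Count forward from the earlier date (January 5, 1876) to the later (December 16, 1877):
Day-of-year of January 5, 1876: 5.
Day-of-year of December 16, 1877: 350.
1876 has 366 days, so 366 − 5 = 361 days remain in 1876.
Total: 361 + 350 = 711 days.
711 mod 7 = 4, so 4 days before Sunday is Wednesday.

Wednesday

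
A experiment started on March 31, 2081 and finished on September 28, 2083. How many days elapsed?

March 31, 2081 → March 31, 2082: 365 days.
March 31, 2082 → March 31, 2083: 365 days.
March 2083: 31 − 31 = 0 days remain.
Then April (30), May (31), June (30), July (31), August (31): 30 + 31 + 30 + 31 + 31 = 153 days.
September 1–28, 2083: 28 days.
Residual: 181 days.
Total: 911 days.

911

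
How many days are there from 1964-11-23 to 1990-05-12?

From November 23, 1964 to November 23, 1989: 25 years, of which 6 contain a Feb 29 — 19×365 + 6×366 = 9131 days.
November 1989: 30 − 23 = 7 days remain.
Then December (31), January (31), February 1990 (28), March (31), April (30): 31 + 31 + 28 + 31 + 30 = 151 days.
May 1–12, 1990: 12 days.
Residual: 170 days.
Total: 9301 days.

9301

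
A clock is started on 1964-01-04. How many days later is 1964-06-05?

153

January 1964: 31 − 4 = 27 days remain.
Then February 1964 (29), March (31), April (30), May (31): 29 + 31 + 30 + 31 = 121 days.
June 1–5, 1964: 5 days.
Total: 27 + 121 + 5 = 153 days.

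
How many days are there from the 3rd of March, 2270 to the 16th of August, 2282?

From March 3, 2270 to March 3, 2282: 12 years, of which 3 contain a Feb 29 — 9×365 + 3×366 = 4383 days.
March 2282: 31 − 3 = 28 days remain.
Then April (30), May (31), June (30), July (31): 30 + 31 + 30 + 31 = 122 days.
August 1–16, 2282: 16 days.
Residual: 166 days.
Total: 4549 days.

4549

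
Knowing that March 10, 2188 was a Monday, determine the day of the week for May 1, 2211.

Day-of-year of March 10, 2188: 70.
Day-of-year of May 1, 2211: 121.
2188 has 366 days, so 366 − 70 = 296 days remain in 2188.
Full years 2189–2210: 18 common + 4 leap = 18×365 + 4×366 = 8034 days.
Total: 296 + 8034 + 121 = 8451 days.
8451 mod 7 = 2, so 2 days after Monday is Wednesday.

Wednesday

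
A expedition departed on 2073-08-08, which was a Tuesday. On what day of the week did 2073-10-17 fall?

August 2073: 31 − 8 = 23 days remain.
Then September (30): 30 days.
October 1–17, 2073: 17 days.
Total: 23 + 30 + 17 = 70 days.
70 is a multiple of 7, so 2073-10-17 falls on the same weekday: Tuesday.

Tuesday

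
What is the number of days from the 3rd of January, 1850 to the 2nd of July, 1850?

January 1850: 31 − 3 = 28 days remain.
Then February 1850 (28), March (31), April (30), May (31), June (30): 28 + 31 + 30 + 31 + 30 = 150 days.
July 1–2, 1850: 2 days.
Total: 28 + 150 + 2 = 180 days.

180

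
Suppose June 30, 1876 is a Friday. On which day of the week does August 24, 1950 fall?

From June 30, 1876 to June 30, 1950: 74 years, of which 17 contain a Feb 29 — 57×365 + 17×366 = 27027 days.
(1900 is not a leap year (divisible by 100 but not 400).)
June 1950: 30 − 30 = 0 days remain.
Then July (31): 31 days.
August 1–24, 1950: 24 days.
Residual: 55 days.
Total: 27082 days.
27082 mod 7 = 6, so 6 days after Friday is Thursday.

Thursday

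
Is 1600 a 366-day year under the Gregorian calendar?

1600 is a leap year (divisible by 400).

Yes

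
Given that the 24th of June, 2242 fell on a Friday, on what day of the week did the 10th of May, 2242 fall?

Tuesday

Count forward from the earlier date (May 10, 2242) to the later (June 24, 2242):
May 2242: 31 − 10 = 21 days remain.
June 1–24, 2242: 24 days.
Total: 21 + 24 = 45 days.
45 mod 7 = 3, so 3 days before Friday is Tuesday.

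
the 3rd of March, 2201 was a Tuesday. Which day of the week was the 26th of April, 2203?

Tuesday

March 2201: 31 − 3 = 28 days remain.
Then 24 full months totalling 730 days.
April 1–26, 2203: 26 days.
Total: 28 + 730 + 26 = 784 days.
784 is a multiple of 7, so the 26th of April, 2203 falls on the same weekday: Tuesday.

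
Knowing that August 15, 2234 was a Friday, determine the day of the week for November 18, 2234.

August 2234: 31 − 15 = 16 days remain.
Then September (30), October (31): 30 + 31 = 61 days.
November 1–18, 2234: 18 days.
Total: 16 + 61 + 18 = 95 days.
95 mod 7 = 4, so 4 days after Friday is Tuesday.

Tuesday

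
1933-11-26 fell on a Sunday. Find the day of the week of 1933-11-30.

Thursday

Within November 1933: 30 − 26 = 4 days.
4 mod 7 = 4, so 4 days after Sunday is Thursday.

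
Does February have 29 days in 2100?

2100 is not a leap year (divisible by 100 but not 400).

No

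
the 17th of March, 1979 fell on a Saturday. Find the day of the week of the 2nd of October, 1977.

Sunday

Count forward from the earlier date (October 2, 1977) to the later (March 17, 1979):
October 2, 1977 → October 2, 1978: 365 days.
October 1978: 31 − 2 = 29 days remain.
Then November (30), December (31), January (31), February 1979 (28): 30 + 31 + 31 + 28 = 120 days.
March 1–17, 1979: 17 days.
Residual: 166 days.
Total: 531 days.
531 mod 7 = 6, so 6 days before Saturday is Sunday.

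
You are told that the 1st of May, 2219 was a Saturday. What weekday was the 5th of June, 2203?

Sunday

Count forward from the earlier date (June 5, 2203) to the later (May 1, 2219):
From June 5, 2203 to June 5, 2218: 15 years, of which 4 contain a Feb 29 — 11×365 + 4×366 = 5479 days.
June 2218: 30 − 5 = 25 days remain.
Then 10 full months totalling 304 days.
May 1, 2219: 1 day.
Residual: 330 days.
Total: 5809 days.
5809 mod 7 = 6, so 6 days before Saturday is Sunday.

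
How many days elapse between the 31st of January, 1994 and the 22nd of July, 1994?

172

January 1994: 31 − 31 = 0 days remain.
Then February 1994 (28), March (31), April (30), May (31), June (30): 28 + 31 + 30 + 31 + 30 = 150 days.
July 1–22, 1994: 22 days.
Total: 0 + 150 + 22 = 172 days.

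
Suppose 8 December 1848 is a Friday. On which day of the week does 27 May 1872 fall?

Monday

Day-of-year of December 8, 1848: 343.
Day-of-year of May 27, 1872: 148.
1848 has 366 days, so 366 − 343 = 23 days remain in 1848.
Full years 1849–1871: 18 common + 5 leap = 18×365 + 5×366 = 8400 days.
Total: 23 + 8400 + 148 = 8571 days.
8571 mod 7 = 3, so 3 days after Friday is Monday.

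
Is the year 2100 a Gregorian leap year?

2100 is not a leap year (divisible by 100 but not 400).

No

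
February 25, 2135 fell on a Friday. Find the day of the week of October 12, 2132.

Count forward from the earlier date (October 12, 2132) to the later (February 25, 2135):
October 12, 2132 → October 12, 2133: 365 days.
October 12, 2133 → October 12, 2134: 365 days.
October 2134: 31 − 12 = 19 days remain.
Then November (30), December (31), January (31): 30 + 31 + 31 = 92 days.
February 1–25, 2135: 25 days (2135 is not a leap year).
Residual: 136 days.
Total: 866 days.
866 mod 7 = 5, so 5 days before Friday is Sunday.

Sunday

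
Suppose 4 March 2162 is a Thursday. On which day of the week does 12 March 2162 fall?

Friday

Within March 2162: 12 − 4 = 8 days.
8 mod 7 = 1, so 1 day after Thursday is Friday.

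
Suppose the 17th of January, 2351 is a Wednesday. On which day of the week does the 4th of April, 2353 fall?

Day-of-year of January 17, 2351: 17.
Day-of-year of April 4, 2353: 94.
2351 has 365 days, so 365 − 17 = 348 days remain in 2351.
Full years: 2352: 366. Sum = 366.
Total: 348 + 366 + 94 = 808 days.
808 mod 7 = 3, so 3 days after Wednesday is Saturday.

Saturday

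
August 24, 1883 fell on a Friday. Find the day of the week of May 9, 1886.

Sunday

August 24, 1883 → August 24, 1884: 366 days (1884 is a leap year).
August 24, 1884 → August 24, 1885: 365 days.
August 1885: 31 − 24 = 7 days remain.
Then September (30), October (31), November (30), December (31), January (31), February 1886 (28), March (31), April (30): 30 + 31 + 30 + 31 + 31 + 28 + 31 + 30 = 242 days.
May 1–9, 1886: 9 days.
Residual: 258 days.
Total: 989 days.
989 mod 7 = 2, so 2 days after Friday is Sunday.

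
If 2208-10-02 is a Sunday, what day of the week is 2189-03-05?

Count forward from the earlier date (March 5, 2189) to the later (October 2, 2208):
Day-of-year of March 5, 2189: 64.
Day-of-year of October 2, 2208: 276.
2189 has 365 days, so 365 − 64 = 301 days remain in 2189.
Full years 2190–2207: 15 common + 3 leap = 15×365 + 3×366 = 6573 days.
Total: 301 + 6573 + 276 = 7150 days.
7150 mod 7 = 3, so 3 days before Sunday is Thursday.

Thursday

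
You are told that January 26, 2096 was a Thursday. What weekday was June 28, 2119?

Wednesday

From January 26, 2096 to January 26, 2119: 23 years, of which 5 contain a Feb 29 — 18×365 + 5×366 = 8400 days.
(2100 is not a leap year (divisible by 100 but not 400).)
January 2119: 31 − 26 = 5 days remain.
Then February 2119 (28), March (31), April (30), May (31): 28 + 31 + 30 + 31 = 120 days.
June 1–28, 2119: 28 days.
Residual: 153 days.
Total: 8553 days.
8553 mod 7 = 6, so 6 days after Thursday is Wednesday.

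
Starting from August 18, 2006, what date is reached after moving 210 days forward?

March 16, 2007

Count 210 days after August 18, 2006:
August 2006: 31 − 18 = 13 days remain.
Then September (30), October (31), November (30), December (31), January (31), February 2007 (28): 30 + 31 + 30 + 31 + 31 + 28 = 181 days.
March 1–16, 2007: 16 days.
Residual: 210 days.
Total: 210 days.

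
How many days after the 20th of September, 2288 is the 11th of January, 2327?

13991

Day-of-year of September 20, 2288: 264.
Day-of-year of January 11, 2327: 11.
2288 has 366 days, so 366 − 264 = 102 days remain in 2288.
Full years 2289–2326: 30 common + 8 leap = 30×365 + 8×366 = 13878 days.
Total: 102 + 13878 + 11 = 13991 days.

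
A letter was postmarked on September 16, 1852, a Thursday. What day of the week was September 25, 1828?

Thursday

Count forward from the earlier date (September 25, 1828) to the later (September 16, 1852):
Day-of-year of September 25, 1828: 269.
Day-of-year of September 16, 1852: 260.
1828 has 366 days, so 366 − 269 = 97 days remain in 1828.
Full years 1829–1851: 18 common + 5 leap = 18×365 + 5×366 = 8400 days.
Total: 97 + 8400 + 260 = 8757 days.
8757 is a multiple of 7, so September 25, 1828 falls on the same weekday: Thursday.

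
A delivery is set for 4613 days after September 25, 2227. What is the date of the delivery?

May 12, 2240

Count 4613 days after September 25, 2227:
Day-of-year of September 25, 2227: 268.
Day-of-year of May 12, 2240: 133.
2227 has 365 days, so 365 − 268 = 97 days remain in 2227.
Full years 2228–2239: 9 common + 3 leap = 9×365 + 3×366 = 4383 days.
Total: 97 + 4383 + 133 = 4613 days.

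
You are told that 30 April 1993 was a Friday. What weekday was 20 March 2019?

Wednesday

From April 30, 1993 to April 30, 2018: 25 years, of which 6 contain a Feb 29 — 19×365 + 6×366 = 9131 days.
(2000 is a leap year (divisible by 400).)
April 2018: 30 − 30 = 0 days remain.
Then 10 full months totalling 304 days.
March 1–20, 2019: 20 days.
Residual: 324 days.
Total: 9455 days.
9455 mod 7 = 5, so 5 days after Friday is Wednesday.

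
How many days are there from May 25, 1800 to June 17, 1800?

May 1800: 31 − 25 = 6 days remain.
June 1–17, 1800: 17 days.
Total: 6 + 17 = 23 days.

23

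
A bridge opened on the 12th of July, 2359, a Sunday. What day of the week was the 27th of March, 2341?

Count forward from the earlier date (March 27, 2341) to the later (July 12, 2359):
From March 27, 2341 to March 27, 2359: 18 years, of which 4 contain a Feb 29 — 14×365 + 4×366 = 6574 days.
March 2359: 31 − 27 = 4 days remain.
Then April (30), May (31), June (30): 30 + 31 + 30 = 91 days.
July 1–12, 2359: 12 days.
Residual: 107 days.
Total: 6681 days.
6681 mod 7 = 3, so 3 days before Sunday is Thursday.

Thursday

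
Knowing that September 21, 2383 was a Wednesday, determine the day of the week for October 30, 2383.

Sunday

September 2383: 30 − 21 = 9 days remain.
October 1–30, 2383: 30 days.
Total: 9 + 30 = 39 days.
39 mod 7 = 4, so 4 days after Wednesday is Sunday.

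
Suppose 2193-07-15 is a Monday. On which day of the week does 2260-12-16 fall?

From July 15, 2193 to July 15, 2260: 67 years, of which 16 contain a Feb 29 — 51×365 + 16×366 = 24471 days.
(2200 is not a leap year (divisible by 100 but not 400).)
July 2260: 31 − 15 = 16 days remain.
Then August (31), September (30), October (31), November (30): 31 + 30 + 31 + 30 = 122 days.
December 1–16, 2260: 16 days.
Residual: 154 days.
Total: 24625 days.
24625 mod 7 = 6, so 6 days after Monday is Sunday.

Sunday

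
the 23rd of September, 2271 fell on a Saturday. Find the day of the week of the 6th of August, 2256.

Count forward from the earlier date (August 6, 2256) to the later (September 23, 2271):
Day-of-year of August 6, 2256: 219.
Day-of-year of September 23, 2271: 266.
2256 has 366 days, so 366 − 219 = 147 days remain in 2256.
Full years 2257–2270: 11 common + 3 leap = 11×365 + 3×366 = 5113 days.
Total: 147 + 5113 + 266 = 5526 days.
5526 mod 7 = 3, so 3 days before Saturday is Wednesday.

Wednesday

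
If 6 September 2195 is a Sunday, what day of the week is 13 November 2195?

Friday

September 2195: 30 − 6 = 24 days remain.
Then October (31): 31 days.
November 1–13, 2195: 13 days.
Total: 24 + 31 + 13 = 68 days.
68 mod 7 = 5, so 5 days after Sunday is Friday.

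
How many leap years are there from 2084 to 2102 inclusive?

Years divisible by 4 in [2084, 2102]: 2084, 2088, 2092, 2096, 2100.
Of these, 2100 is divisible by 100 but not 400, so not leap.
Leap years: 5 − 1 = 4.

4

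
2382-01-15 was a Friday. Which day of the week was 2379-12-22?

Saturday

Count forward from the earlier date (December 22, 2379) to the later (January 15, 2382):
Day-of-year of December 22, 2379: 356.
Day-of-year of January 15, 2382: 15.
2379 has 365 days, so 365 − 356 = 9 days remain in 2379.
Full years: 2380: 366; 2381: 365. Sum = 731.
Total: 9 + 731 + 15 = 755 days.
755 mod 7 = 6, so 6 days before Friday is Saturday.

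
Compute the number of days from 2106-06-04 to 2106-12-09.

188

June 2106: 30 − 4 = 26 days remain.
Then July (31), August (31), September (30), October (31), November (30): 31 + 31 + 30 + 31 + 30 = 153 days.
December 1–9, 2106: 9 days.
Total: 26 + 153 + 9 = 188 days.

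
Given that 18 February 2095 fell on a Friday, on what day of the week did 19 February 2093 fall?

Thursday

Count forward from the earlier date (February 19, 2093) to the later (February 18, 2095):
February 2093: 28 − 19 = 9 days remain (2093 is not a leap year, so February has 28 days).
Then 23 full months totalling 702 days.
February 1–18, 2095: 18 days (2095 is not a leap year).
Total: 9 + 702 + 18 = 729 days.
729 mod 7 = 1, so 1 day before Friday is Thursday.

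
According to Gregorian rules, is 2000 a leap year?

Yes

2000 is a leap year (divisible by 400).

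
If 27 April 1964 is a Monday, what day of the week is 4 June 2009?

Thursday

From April 27, 1964 to April 27, 2009: 45 years, of which 11 contain a Feb 29 — 34×365 + 11×366 = 16436 days.
(2000 is a leap year (divisible by 400).)
April 2009: 30 − 27 = 3 days remain.
Then May (31): 31 days.
June 1–4, 2009: 4 days.
Residual: 38 days.
Total: 16474 days.
16474 mod 7 = 3, so 3 days after Monday is Thursday.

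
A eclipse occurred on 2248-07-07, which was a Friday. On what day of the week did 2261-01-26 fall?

From July 7, 2248 to July 7, 2260: 12 years, of which 3 contain a Feb 29 — 9×365 + 3×366 = 4383 days.
July 2260: 31 − 7 = 24 days remain.
Then August (31), September (30), October (31), November (30), December (31): 31 + 30 + 31 + 30 + 31 = 153 days.
January 1–26, 2261: 26 days.
Residual: 203 days.
Total: 4586 days.
4586 mod 7 = 1, so 1 day after Friday is Saturday.

Saturday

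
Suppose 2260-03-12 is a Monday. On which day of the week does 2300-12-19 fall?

From March 12, 2260 to March 12, 2300: 40 years, of which 9 contain a Feb 29 — 31×365 + 9×366 = 14609 days.
(2300 is not a leap year (divisible by 100 but not 400).)
March 2300: 31 − 12 = 19 days remain.
Then April (30), May (31), June (30), July (31), August (31), September (30), October (31), November (30): 30 + 31 + 30 + 31 + 31 + 30 + 31 + 30 = 244 days.
December 1–19, 2300: 19 days.
Residual: 282 days.
Total: 14891 days.
14891 mod 7 = 2, so 2 days after Monday is Wednesday.

Wednesday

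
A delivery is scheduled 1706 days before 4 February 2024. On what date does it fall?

4 June 2019

Count 1706 days before February 4, 2024:
Day-of-year of June 4, 2019: 155.
Day-of-year of February 4, 2024: 35.
2019 has 365 days, so 365 − 155 = 210 days remain in 2019.
Full years: 2020: 366; 2021: 365; 2022: 365; 2023: 365. Sum = 1461.
Total: 210 + 1461 + 35 = 1706 days.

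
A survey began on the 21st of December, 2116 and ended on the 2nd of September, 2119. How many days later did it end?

Day-of-year of December 21, 2116: 356.
Day-of-year of September 2, 2119: 245.
2116 has 366 days, so 366 − 356 = 10 days remain in 2116.
Full years: 2117: 365; 2118: 365. Sum = 730.
Total: 10 + 730 + 245 = 985 days.

985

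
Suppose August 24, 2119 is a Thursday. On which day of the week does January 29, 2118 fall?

Count forward from the earlier date (January 29, 2118) to the later (August 24, 2119):
January 29, 2118 → January 29, 2119: 365 days.
January 2119: 31 − 29 = 2 days remain.
Then February 2119 (28), March (31), April (30), May (31), June (30), July (31): 28 + 31 + 30 + 31 + 30 + 31 = 181 days.
August 1–24, 2119: 24 days.
Residual: 207 days.
Total: 572 days.
572 mod 7 = 5, so 5 days before Thursday is Saturday.

Saturday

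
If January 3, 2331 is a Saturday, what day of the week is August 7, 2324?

Count forward from the earlier date (August 7, 2324) to the later (January 3, 2331):
Day-of-year of August 7, 2324: 220.
Day-of-year of January 3, 2331: 3.
2324 has 366 days, so 366 − 220 = 146 days remain in 2324.
Full years: 2325: 365; 2326: 365; 2327: 365; 2328: 366; 2329: 365; 2330: 365. Sum = 2191.
Total: 146 + 2191 + 3 = 2340 days.
2340 mod 7 = 2, so 2 days before Saturday is Thursday.

Thursday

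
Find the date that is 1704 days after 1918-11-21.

1923-07-22

Count 1704 days after November 21, 1918:
Day-of-year of November 21, 1918: 325.
Day-of-year of July 22, 1923: 203.
1918 has 365 days, so 365 − 325 = 40 days remain in 1918.
Full years: 1919: 365; 1920: 366; 1921: 365; 1922: 365. Sum = 1461.
Total: 40 + 1461 + 203 = 1704 days.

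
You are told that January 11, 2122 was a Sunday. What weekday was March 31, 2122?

Tuesday

January 2122: 31 − 11 = 20 days remain.
Then February 2122 (28): 28 days.
March 1–31, 2122: 31 days.
Total: 20 + 28 + 31 = 79 days.
79 mod 7 = 2, so 2 days after Sunday is Tuesday.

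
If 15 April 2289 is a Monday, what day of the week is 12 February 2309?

Friday

Day-of-year of April 15, 2289: 105.
Day-of-year of February 12, 2309: 43.
2289 has 365 days, so 365 − 105 = 260 days remain in 2289.
Full years 2290–2308: 15 common + 4 leap = 15×365 + 4×366 = 6939 days.
Total: 260 + 6939 + 43 = 7242 days.
7242 mod 7 = 4, so 4 days after Monday is Friday.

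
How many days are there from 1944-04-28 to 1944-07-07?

70

April 1944: 30 − 28 = 2 days remain.
Then May (31), June (30): 31 + 30 = 61 days.
July 1–7, 1944: 7 days.
Total: 2 + 61 + 7 = 70 days.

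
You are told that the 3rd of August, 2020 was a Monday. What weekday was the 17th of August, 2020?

Within August 2020: 17 − 3 = 14 days.
14 is a multiple of 7, so the 17th of August, 2020 falls on the same weekday: Monday.

Monday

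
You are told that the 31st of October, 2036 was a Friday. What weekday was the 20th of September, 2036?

Count forward from the earlier date (September 20, 2036) to the later (October 31, 2036):
September 2036: 30 − 20 = 10 days remain.
October 1–31, 2036: 31 days.
Total: 10 + 31 = 41 days.
41 mod 7 = 6, so 6 days before Friday is Saturday.

Saturday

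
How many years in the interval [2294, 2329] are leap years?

Years divisible by 4 in [2294, 2329]: 2296, 2300, 2304, 2308, 2312, 2316, 2320, 2324, 2328.
Of these, 2300 is divisible by 100 but not 400, so not leap.
Leap years: 9 − 1 = 8.

8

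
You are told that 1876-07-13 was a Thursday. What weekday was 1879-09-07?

Sunday

July 13, 1876 → July 13, 1877: 365 days.
July 13, 1877 → July 13, 1878: 365 days.
July 13, 1878 → July 13, 1879: 365 days.
July 1879: 31 − 13 = 18 days remain.
Then August (31): 31 days.
September 1–7, 1879: 7 days.
Residual: 56 days.
Total: 1151 days.
1151 mod 7 = 3, so 3 days after Thursday is Sunday.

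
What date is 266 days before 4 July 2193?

11 October 2192

Count 266 days before July 4, 2193:
October 2192: 31 − 11 = 20 days remain.
Then November (30), December (31), January (31), February 2193 (28), March (31), April (30), May (31), June (30): 30 + 31 + 31 + 28 + 31 + 30 + 31 + 30 = 242 days.
July 1–4, 2193: 4 days.
Residual: 266 days.
Total: 266 days.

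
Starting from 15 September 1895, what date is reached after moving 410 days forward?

29 October 1896

Count 410 days after September 15, 1895:
September 1895: 30 − 15 = 15 days remain.
Then 12 full months totalling 366 days.
October 1–29, 1896: 29 days.
Total: 15 + 366 + 29 = 410 days.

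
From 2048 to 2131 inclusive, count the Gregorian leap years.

Years divisible by 4: 2048, 2052, …, 2128 — 21 in all.
Of these, 2100 is divisible by 100 but not 400, so not leap.
Leap years: 21 − 1 = 20.

20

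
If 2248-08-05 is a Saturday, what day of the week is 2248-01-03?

Monday

Count forward from the earlier date (January 3, 2248) to the later (August 5, 2248):
January 2248: 31 − 3 = 28 days remain.
Then February 2248 (29), March (31), April (30), May (31), June (30), July (31): 29 + 31 + 30 + 31 + 30 + 31 = 182 days.
August 1–5, 2248: 5 days.
Total: 28 + 182 + 5 = 215 days.
215 mod 7 = 5, so 5 days before Saturday is Monday.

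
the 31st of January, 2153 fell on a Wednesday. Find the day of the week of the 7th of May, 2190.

Day-of-year of January 31, 2153: 31.
Day-of-year of May 7, 2190: 127.
2153 has 365 days, so 365 − 31 = 334 days remain in 2153.
Full years 2154–2189: 27 common + 9 leap = 27×365 + 9×366 = 13149 days.
Total: 334 + 13149 + 127 = 13610 days.
13610 mod 7 = 2, so 2 days after Wednesday is Friday.

Friday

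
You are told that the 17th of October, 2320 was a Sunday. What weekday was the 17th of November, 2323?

Saturday

October 17, 2320 → October 17, 2321: 365 days.
October 17, 2321 → October 17, 2322: 365 days.
October 17, 2322 → October 17, 2323: 365 days.
October 2323: 31 − 17 = 14 days remain.
November 1–17, 2323: 17 days.
Residual: 31 days.
Total: 1126 days.
1126 mod 7 = 6, so 6 days after Sunday is Saturday.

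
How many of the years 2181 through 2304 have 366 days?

Years divisible by 4: 2184, 2188, …, 2304 — 31 in all.
Of these, 2200, 2300 are divisible by 100 but not 400, so not leap.
Leap years: 31 − 2 = 29.

29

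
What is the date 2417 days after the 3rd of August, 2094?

the 17th of March, 2101

Count 2417 days after August 3, 2094:
Day-of-year of August 3, 2094: 215.
Day-of-year of March 17, 2101: 76.
2094 has 365 days, so 365 − 215 = 150 days remain in 2094.
Full years: 2095: 365; 2096: 366; 2097: 365; 2098: 365; 2099: 365; 2100: 365. Sum = 2191.
Total: 150 + 2191 + 76 = 2417 days.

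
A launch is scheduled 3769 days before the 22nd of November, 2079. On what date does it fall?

the 28th of July, 2069

Count 3769 days before November 22, 2079:
From July 28, 2069 to July 28, 2079: 10 years, of which 2 contain a Feb 29 — 8×365 + 2×366 = 3652 days.
July 2079: 31 − 28 = 3 days remain.
Then August (31), September (30), October (31): 31 + 30 + 31 = 92 days.
November 1–22, 2079: 22 days.
Residual: 117 days.
Total: 3769 days.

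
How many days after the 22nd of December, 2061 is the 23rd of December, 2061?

1

Within December 2061: 23 − 22 = 1 day.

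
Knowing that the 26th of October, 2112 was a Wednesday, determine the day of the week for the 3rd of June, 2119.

October 26, 2112 → October 26, 2113: 365 days.
October 26, 2113 → October 26, 2114: 365 days.
October 26, 2114 → October 26, 2115: 365 days.
October 26, 2115 → October 26, 2116: 366 days (2116 is a leap year).
October 26, 2116 → October 26, 2117: 365 days.
October 26, 2117 → October 26, 2118: 365 days.
October 2118: 31 − 26 = 5 days remain.
Then November (30), December (31), January (31), February 2119 (28), March (31), April (30), May (31): 30 + 31 + 31 + 28 + 31 + 30 + 31 = 212 days.
June 1–3, 2119: 3 days.
Residual: 220 days.
Total: 2411 days.
2411 mod 7 = 3, so 3 days after Wednesday is Saturday.

Saturday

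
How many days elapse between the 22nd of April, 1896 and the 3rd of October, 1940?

16234

From April 22, 1896 to April 22, 1940: 44 years, of which 10 contain a Feb 29 — 34×365 + 10×366 = 16070 days.
(1900 is not a leap year (divisible by 100 but not 400).)
April 1940: 30 − 22 = 8 days remain.
Then May (31), June (30), July (31), August (31), September (30): 31 + 30 + 31 + 31 + 30 = 153 days.
October 1–3, 1940: 3 days.
Residual: 164 days.
Total: 16234 days.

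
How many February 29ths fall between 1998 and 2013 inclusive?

Years divisible by 4 in [1998, 2013]: 2000, 2004, 2008, 2012.
2000 is divisible by 400, so still leap.
No century exceptions apply. Count: 4.

4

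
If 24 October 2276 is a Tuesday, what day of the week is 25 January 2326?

From October 24, 2276 to October 24, 2325: 49 years, of which 11 contain a Feb 29 — 38×365 + 11×366 = 17896 days.
(2300 is not a leap year (divisible by 100 but not 400).)
October 2325: 31 − 24 = 7 days remain.
Then November (30), December (31): 30 + 31 = 61 days.
January 1–25, 2326: 25 days.
Residual: 93 days.
Total: 17989 days.
17989 mod 7 = 6, so 6 days after Tuesday is Monday.

Monday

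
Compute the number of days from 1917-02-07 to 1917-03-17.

February 1917: 28 − 7 = 21 days remain (1917 is not a leap year, so February has 28 days).
March 1–17, 1917: 17 days.
Total: 21 + 17 = 38 days.

38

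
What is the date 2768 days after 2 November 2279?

1 June 2287

Count 2768 days after November 2, 2279:
Day-of-year of November 2, 2279: 306.
Day-of-year of June 1, 2287: 152.
2279 has 365 days, so 365 − 306 = 59 days remain in 2279.
Full years 2280–2286: 5 common + 2 leap = 5×365 + 2×366 = 2557 days.
Total: 59 + 2557 + 152 = 2768 days.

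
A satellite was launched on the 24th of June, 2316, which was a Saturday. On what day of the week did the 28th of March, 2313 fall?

Friday

Count forward from the earlier date (March 28, 2313) to the later (June 24, 2316):
Day-of-year of March 28, 2313: 87.
Day-of-year of June 24, 2316: 176.
2313 has 365 days, so 365 − 87 = 278 days remain in 2313.
Full years: 2314: 365; 2315: 365. Sum = 730.
Total: 278 + 730 + 176 = 1184 days.
1184 mod 7 = 1, so 1 day before Saturday is Friday.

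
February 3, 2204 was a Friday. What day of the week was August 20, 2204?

February 2204: 29 − 3 = 26 days remain (2204 is a leap year, so February has 29 days).
Then March (31), April (30), May (31), June (30), July (31): 31 + 30 + 31 + 30 + 31 = 153 days.
August 1–20, 2204: 20 days.
Total: 26 + 153 + 20 = 199 days.
199 mod 7 = 3, so 3 days after Friday is Monday.

Monday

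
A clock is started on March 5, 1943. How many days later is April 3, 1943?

March 1943: 31 − 5 = 26 days remain.
April 1–3, 1943: 3 days.
Total: 26 + 3 = 29 days.

29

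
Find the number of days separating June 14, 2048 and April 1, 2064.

5770

From June 14, 2048 to June 14, 2063: 15 years, of which 3 contain a Feb 29 — 12×365 + 3×366 = 5478 days.
June 2063: 30 − 14 = 16 days remain.
Then 9 full months totalling 275 days.
April 1, 2064: 1 day.
Residual: 292 days.
Total: 5770 days.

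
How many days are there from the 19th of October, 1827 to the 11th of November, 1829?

754

October 19, 1827 → October 19, 1828: 366 days (1828 is a leap year).
October 19, 1828 → October 19, 1829: 365 days.
October 1829: 31 − 19 = 12 days remain.
November 1–11, 1829: 11 days.
Residual: 23 days.
Total: 754 days.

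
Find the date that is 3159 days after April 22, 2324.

December 15, 2332

Count 3159 days after April 22, 2324:
Day-of-year of April 22, 2324: 113.
Day-of-year of December 15, 2332: 350.
2324 has 366 days, so 366 − 113 = 253 days remain in 2324.
Full years 2325–2331: 6 common + 1 leap = 6×365 + 1×366 = 2556 days.
Total: 253 + 2556 + 350 = 3159 days.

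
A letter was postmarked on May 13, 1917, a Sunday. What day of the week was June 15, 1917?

May 1917: 31 − 13 = 18 days remain.
June 1–15, 1917: 15 days.
Total: 18 + 15 = 33 days.
33 mod 7 = 5, so 5 days after Sunday is Friday.

Friday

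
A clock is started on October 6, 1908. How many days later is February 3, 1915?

Day-of-year of October 6, 1908: 280.
Day-of-year of February 3, 1915: 34.
1908 has 366 days, so 366 − 280 = 86 days remain in 1908.
Full years: 1909: 365; 1910: 365; 1911: 365; 1912: 366; 1913: 365; 1914: 365. Sum = 2191.
Total: 86 + 2191 + 34 = 2311 days.

2311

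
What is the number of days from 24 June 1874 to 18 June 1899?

From June 24, 1874 to June 24, 1898: 24 years, of which 6 contain a Feb 29 — 18×365 + 6×366 = 8766 days.
June 1898: 30 − 24 = 6 days remain.
Then 11 full months totalling 335 days.
June 1–18, 1899: 18 days.
Residual: 359 days.
Total: 9125 days.

9125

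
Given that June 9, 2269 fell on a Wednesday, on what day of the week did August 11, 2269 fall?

Wednesday

June 2269: 30 − 9 = 21 days remain.
Then July (31): 31 days.
August 1–11, 2269: 11 days.
Total: 21 + 31 + 11 = 63 days.
63 is a multiple of 7, so August 11, 2269 falls on the same weekday: Wednesday.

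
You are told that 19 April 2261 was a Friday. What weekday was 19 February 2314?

Thursday

From April 19, 2261 to April 19, 2313: 52 years, of which 12 contain a Feb 29 — 40×365 + 12×366 = 18992 days.
(2300 is not a leap year (divisible by 100 but not 400).)
April 2313: 30 − 19 = 11 days remain.
Then 9 full months totalling 276 days.
February 1–19, 2314: 19 days (2314 is not a leap year).
Residual: 306 days.
Total: 19298 days.
19298 mod 7 = 6, so 6 days after Friday is Thursday.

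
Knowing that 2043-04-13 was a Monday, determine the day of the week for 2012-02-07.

Count forward from the earlier date (February 7, 2012) to the later (April 13, 2043):
Day-of-year of February 7, 2012: 38.
Day-of-year of April 13, 2043: 103.
2012 has 366 days, so 366 − 38 = 328 days remain in 2012.
Full years 2013–2042: 23 common + 7 leap = 23×365 + 7×366 = 10957 days.
Total: 328 + 10957 + 103 = 11388 days.
11388 mod 7 = 6, so 6 days before Monday is Tuesday.

Tuesday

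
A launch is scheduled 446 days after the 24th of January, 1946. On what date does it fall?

the 15th of April, 1947

Count 446 days after January 24, 1946:
January 24, 1946 → January 24, 1947: 365 days.
January 1947: 31 − 24 = 7 days remain.
Then February 1947 (28), March (31): 28 + 31 = 59 days.
April 1–15, 1947: 15 days.
Residual: 81 days.
Total: 446 days.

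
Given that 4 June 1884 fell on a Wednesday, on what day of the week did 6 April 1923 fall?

Friday

From June 4, 1884 to June 4, 1922: 38 years, of which 8 contain a Feb 29 — 30×365 + 8×366 = 13878 days.
(1900 is not a leap year (divisible by 100 but not 400).)
June 1922: 30 − 4 = 26 days remain.
Then 9 full months totalling 274 days.
April 1–6, 1923: 6 days.
Residual: 306 days.
Total: 14184 days.
14184 mod 7 = 2, so 2 days after Wednesday is Friday.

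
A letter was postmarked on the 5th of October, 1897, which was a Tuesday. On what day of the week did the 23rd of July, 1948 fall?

Friday

Day-of-year of October 5, 1897: 278.
Day-of-year of July 23, 1948: 205.
1897 has 365 days, so 365 − 278 = 87 days remain in 1897.
Full years 1898–1947: 39 common + 11 leap = 39×365 + 11×366 = 18261 days.
Total: 87 + 18261 + 205 = 18553 days.
18553 mod 7 = 3, so 3 days after Tuesday is Friday.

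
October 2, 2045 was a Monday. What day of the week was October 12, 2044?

Wednesday

Count forward from the earlier date (October 12, 2044) to the later (October 2, 2045):
October 2044: 31 − 12 = 19 days remain.
Then 11 full months totalling 334 days.
October 1–2, 2045: 2 days.
Residual: 355 days.
Total: 355 days.
355 mod 7 = 5, so 5 days before Monday is Wednesday.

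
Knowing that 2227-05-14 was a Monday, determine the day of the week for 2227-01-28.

Sunday

Count forward from the earlier date (January 28, 2227) to the later (May 14, 2227):
January 2227: 31 − 28 = 3 days remain.
Then February 2227 (28), March (31), April (30): 28 + 31 + 30 = 89 days.
May 1–14, 2227: 14 days.
Total: 3 + 89 + 14 = 106 days.
106 mod 7 = 1, so 1 day before Monday is Sunday.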